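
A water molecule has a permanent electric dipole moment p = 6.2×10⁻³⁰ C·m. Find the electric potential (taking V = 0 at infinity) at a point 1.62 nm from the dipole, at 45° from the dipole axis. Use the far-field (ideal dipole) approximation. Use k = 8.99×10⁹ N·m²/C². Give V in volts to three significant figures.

The dipole potential is V = kp cosθ / r².
V = (8.99×10⁹)(6.20×10⁻³⁰)·cos45° / (1.62×10⁻⁹)² = 0.01502 V.

V ≈ 0.0150 V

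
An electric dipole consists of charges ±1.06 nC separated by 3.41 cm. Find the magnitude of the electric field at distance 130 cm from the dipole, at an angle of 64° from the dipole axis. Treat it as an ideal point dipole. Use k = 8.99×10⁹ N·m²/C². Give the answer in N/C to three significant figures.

E ≈ 0.186 N/C

Dipole moment p = qd = (1.06×10⁻⁹ C)(0.0341 m) = 3.615×10⁻¹¹ C·m.
At angle θ the dipole field magnitude is E = (kp/r³)·√(1 + 3cos²θ).
kp/r³ = (8.99×10⁹)(3.615×10⁻¹¹) / (1.30)³ = 0.1479 N/C.
√(1 + 3cos²64°) = √(1 + 3·0.1922) = √1.5765 ≈ 1.2556.
E ≈ 0.1479 × 1.256 = 0.1857 N/C.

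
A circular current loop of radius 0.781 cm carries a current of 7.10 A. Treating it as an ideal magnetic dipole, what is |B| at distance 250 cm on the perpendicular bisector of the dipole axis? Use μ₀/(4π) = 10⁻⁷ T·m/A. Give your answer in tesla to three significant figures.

Magnetic moment m = IA = Iπa² = (7.10)·π·(0.00781)² = 0.001361 A·m².
In the equatorial plane B = (μ₀/4π)·m/r³ (half the axial value).
B = (10⁻⁷)·(0.001361) / (2.50)³ = 8.710×10⁻¹² T.

B ≈ 8.71×10⁻¹² T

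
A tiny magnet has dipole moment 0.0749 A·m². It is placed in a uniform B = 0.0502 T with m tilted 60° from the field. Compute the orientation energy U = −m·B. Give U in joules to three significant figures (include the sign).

U ≈ -0.00188 J

U = −m·B = −mB cosθ.
U = −(0.0749)(0.0502)·cos60° = -0.001880 J.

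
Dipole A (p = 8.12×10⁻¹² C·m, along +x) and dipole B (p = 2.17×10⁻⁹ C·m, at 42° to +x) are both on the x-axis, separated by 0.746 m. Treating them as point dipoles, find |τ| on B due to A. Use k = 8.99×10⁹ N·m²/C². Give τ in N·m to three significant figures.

The second dipole sits on the axis of the first, so the field there is axial: E₁ = 2kp₁/r³ along +x.
E₁ = 2(8.99×10⁹)(8.12×10⁻¹²)/(0.746)³ = 0.3517 N/C.
Torque on the second dipole: τ = p₂ E₁ sinθ.
τ = (2.17×10⁻⁹)(0.3517)·sin42° = 5.106×10⁻¹⁰ N·m.

τ ≈ 5.11×10⁻¹⁰ N·m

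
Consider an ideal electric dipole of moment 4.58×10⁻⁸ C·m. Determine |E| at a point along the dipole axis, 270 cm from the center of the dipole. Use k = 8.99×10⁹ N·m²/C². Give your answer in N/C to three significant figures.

On the dipole axis E = 2kp/r³.
E = 2·(8.99×10⁹)(4.58×10⁻⁸) / (2.70)³ = 41.84 N/C.

E ≈ 41.8 N/C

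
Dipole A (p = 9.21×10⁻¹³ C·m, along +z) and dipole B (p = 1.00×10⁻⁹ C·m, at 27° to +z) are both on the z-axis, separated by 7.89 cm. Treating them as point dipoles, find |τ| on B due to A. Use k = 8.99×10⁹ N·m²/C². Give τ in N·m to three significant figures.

The second dipole sits on the axis of the first, so the field there is axial: E₁ = 2kp₁/r³ along +z.
E₁ = 2(8.99×10⁹)(9.21×10⁻¹³)/(0.0789)³ = 33.71 N/C.
Torque on the second dipole: τ = p₂ E₁ sinθ.
τ = (1.00×10⁻⁹)(33.71)·sin27° = 1.531×10⁻⁸ N·m.

τ ≈ 1.53×10⁻⁸ N·m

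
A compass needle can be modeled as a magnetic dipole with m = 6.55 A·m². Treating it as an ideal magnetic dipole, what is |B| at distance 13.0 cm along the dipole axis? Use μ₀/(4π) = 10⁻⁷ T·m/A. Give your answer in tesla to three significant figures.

On axis B = (μ₀/4π)·2m/r³.
B = 2·(10⁻⁷)·(6.55) / (0.130)³ = 5.963×10⁻⁴ T.

B ≈ 5.96×10⁻⁴ T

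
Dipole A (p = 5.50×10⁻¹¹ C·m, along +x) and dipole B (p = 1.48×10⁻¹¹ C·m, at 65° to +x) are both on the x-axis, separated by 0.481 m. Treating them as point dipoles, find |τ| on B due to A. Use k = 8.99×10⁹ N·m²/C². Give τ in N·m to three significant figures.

The second dipole sits on the axis of the first, so the field there is axial: E₁ = 2kp₁/r³ along +x.
E₁ = 2(8.99×10⁹)(5.50×10⁻¹¹)/(0.481)³ = 8.886 N/C.
Torque on the second dipole: τ = p₂ E₁ sinθ.
τ = (1.48×10⁻¹¹)(8.886)·sin65° = 1.192×10⁻¹⁰ N·m.

τ ≈ 1.19×10⁻¹⁰ N·m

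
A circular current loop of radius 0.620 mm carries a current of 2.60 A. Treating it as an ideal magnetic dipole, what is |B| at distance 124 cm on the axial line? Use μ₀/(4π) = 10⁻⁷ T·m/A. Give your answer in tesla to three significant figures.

Magnetic moment m = IA = Iπa² = (2.60)·π·(6.20×10⁻⁴)² = 3.14×10⁻⁶ A·m².
On axis B = (μ₀/4π)·2m/r³.
B = 2·(10⁻⁷)·(3.14×10⁻⁶) / (1.24)³ = 3.294×10⁻¹³ T.

B ≈ 3.29×10⁻¹³ T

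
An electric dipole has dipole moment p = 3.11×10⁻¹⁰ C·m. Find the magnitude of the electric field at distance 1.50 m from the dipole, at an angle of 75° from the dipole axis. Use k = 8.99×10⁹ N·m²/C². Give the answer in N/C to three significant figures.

E ≈ 0.908 N/C

At angle θ the dipole field magnitude is E = (kp/r³)·√(1 + 3cos²θ).
kp/r³ = (8.99×10⁹)(3.11×10⁻¹⁰) / (1.50)³ = 0.8284 N/C.
√(1 + 3cos²75°) = √(1 + 3·0.0670) = √1.2010 ≈ 1.0959.
E ≈ 0.8284 × 1.096 = 0.9078 N/C.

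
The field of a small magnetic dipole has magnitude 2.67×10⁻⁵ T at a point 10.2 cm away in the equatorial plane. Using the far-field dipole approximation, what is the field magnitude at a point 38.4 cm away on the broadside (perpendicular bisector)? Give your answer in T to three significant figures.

B ≈ 5.00×10⁻⁷ T

Dipole fields scale as 1/r³ in the far field; the geometry is the same at both points.
B₂ = B₁ · (r₁/r₂)³ = 2.67×10⁻⁵ · (10.2/38.4)³.
(r₁/r₂)³ = (0.2656)³ = 0.01874.
B₂ ≈ 5.004×10⁻⁷ T.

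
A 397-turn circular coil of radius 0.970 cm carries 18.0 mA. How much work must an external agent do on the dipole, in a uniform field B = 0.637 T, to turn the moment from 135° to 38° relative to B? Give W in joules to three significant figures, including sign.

m = NIA = NIπa² = 397·(0.0180)·π·(0.00970)² = 0.002112 A·m².
W_ext = ΔU = −mB cosθ₂ + mB cosθ₁ = mB(cosθ₁ − cosθ₂).
W = (0.002112)(0.637)·(cos135° − cos38°) = (0.001345)·(-1.4951) = -0.002011 J.

W ≈ -0.00201 J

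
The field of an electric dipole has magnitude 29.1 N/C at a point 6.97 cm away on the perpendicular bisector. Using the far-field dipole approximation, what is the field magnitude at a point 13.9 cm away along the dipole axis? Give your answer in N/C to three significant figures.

Dipole fields scale as 1/r³ in the far field.
The axial field is twice the equatorial field at the same r, so the geometry factor is 2/1.
E₂ = E₁ · (2/1) · (r₁/r₂)³ = 29.1 · 2 · (6.97/13.9)³.
(r₁/r₂)³ = (0.5014)³ = 0.1261.
E₂ ≈ 7.338 N/C.

E ≈ 7.34 N/C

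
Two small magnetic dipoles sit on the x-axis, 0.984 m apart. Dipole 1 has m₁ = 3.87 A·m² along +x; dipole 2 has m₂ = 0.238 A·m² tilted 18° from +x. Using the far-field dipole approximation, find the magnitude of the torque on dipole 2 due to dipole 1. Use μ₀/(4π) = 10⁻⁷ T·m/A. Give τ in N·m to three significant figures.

Dipole B is on the axis of dipole A, so B₁ there is axial: B₁ = (μ₀/4π)·2m₁/r³ along +x.
B₁ = 2(10⁻⁷)(3.87)/(0.984)³ = 8.124×10⁻⁷ T.
τ = m₂ B₁ sinθ.
τ = (0.238)(8.124×10⁻⁷)·sin18° = 5.975×10⁻⁸ N·m.

τ ≈ 5.97×10⁻⁸ N·m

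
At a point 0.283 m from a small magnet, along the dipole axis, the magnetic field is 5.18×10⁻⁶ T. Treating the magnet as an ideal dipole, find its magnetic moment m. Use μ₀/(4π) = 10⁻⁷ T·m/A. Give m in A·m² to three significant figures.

On axis B = (μ₀/4π)·2m/r³, so m = Br³·4π/(μ₀·2).
m = (5.18×10⁻⁶)·(0.283)³ / (2·10⁻⁷) = 0.5870 A·m².

m ≈ 0.587 A·m²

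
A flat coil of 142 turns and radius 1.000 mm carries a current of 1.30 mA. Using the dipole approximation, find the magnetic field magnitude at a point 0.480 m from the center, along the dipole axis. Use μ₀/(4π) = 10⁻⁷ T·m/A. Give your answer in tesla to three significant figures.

m = NIA = NIπa² = 142·(0.00130)·π·(0.00100)² = 5.799×10⁻⁷ A·m².
On axis B = (μ₀/4π)·2m/r³.
B = 2·(10⁻⁷)·(5.799×10⁻⁷) / (0.480)³ = 1.049×10⁻¹² T.

B ≈ 1.05×10⁻¹² T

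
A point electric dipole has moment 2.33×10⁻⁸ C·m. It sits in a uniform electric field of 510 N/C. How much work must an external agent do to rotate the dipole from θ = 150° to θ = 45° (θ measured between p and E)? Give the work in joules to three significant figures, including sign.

W ≈ -1.87×10⁻⁵ J

W_ext = ΔU = U(θ₂) − U(θ₁) = −pE cosθ₂ − (−pE cosθ₁) = pE(cosθ₁ − cosθ₂).
W = (2.33×10⁻⁸)(510)·(cos150° − cos45°) = (1.188×10⁻⁵)·(-1.5731) = -1.869×10⁻⁵ J.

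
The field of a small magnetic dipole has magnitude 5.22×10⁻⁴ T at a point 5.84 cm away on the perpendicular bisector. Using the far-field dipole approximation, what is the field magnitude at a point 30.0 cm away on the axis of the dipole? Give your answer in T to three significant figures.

B ≈ 7.70×10⁻⁶ T

Dipole fields scale as 1/r³ in the far field.
The axial field is twice the equatorial field at the same r, so the geometry factor is 2/1.
B₂ = B₁ · (2/1) · (r₁/r₂)³ = 5.22×10⁻⁴ · 2 · (5.84/30.0)³.
(r₁/r₂)³ = (0.1947)³ = 0.007377.
B₂ ≈ 7.701×10⁻⁶ T.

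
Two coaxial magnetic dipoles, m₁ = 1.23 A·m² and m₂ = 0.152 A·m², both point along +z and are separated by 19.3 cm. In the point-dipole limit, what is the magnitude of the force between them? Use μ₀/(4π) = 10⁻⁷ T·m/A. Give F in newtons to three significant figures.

On-axis B of dipole 1: B = (μ₀/4π)·2m₁/r³. Force on dipole 2: F = m₂·dB/dr.
dB/dr = −(μ₀/4π)·6m₁/r⁴, so |F| = (μ₀/4π)·6m₁m₂/r⁴.
F = 6(10⁻⁷)(1.23)(0.152)/(0.193)⁴ = 8.085×10⁻⁵ N.

F ≈ 8.08×10⁻⁵ N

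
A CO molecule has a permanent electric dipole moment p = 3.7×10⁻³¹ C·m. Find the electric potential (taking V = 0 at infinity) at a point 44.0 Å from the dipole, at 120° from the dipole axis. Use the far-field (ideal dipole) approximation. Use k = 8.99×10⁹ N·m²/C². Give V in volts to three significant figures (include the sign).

The dipole potential is V = kp cosθ / r².
V = (8.99×10⁹)(3.70×10⁻³¹)·cos120° / (4.40×10⁻⁹)² = -8.591×10⁻⁵ V.

V ≈ -8.59×10⁻⁵ V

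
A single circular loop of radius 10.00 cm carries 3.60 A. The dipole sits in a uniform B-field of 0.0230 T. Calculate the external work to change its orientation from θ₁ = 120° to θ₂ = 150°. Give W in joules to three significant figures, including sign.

W ≈ 9.52×10⁻⁴ J

Magnetic moment m = IA = Iπa² = (3.60)·π·(0.100)² = 0.1131 A·m².
W_ext = ΔU = −mB cosθ₂ + mB cosθ₁ = mB(cosθ₁ − cosθ₂).
W = (0.1131)(0.0230)·(cos120° − cos150°) = (0.002601)·(+0.3660) = 9.521×10⁻⁴ J.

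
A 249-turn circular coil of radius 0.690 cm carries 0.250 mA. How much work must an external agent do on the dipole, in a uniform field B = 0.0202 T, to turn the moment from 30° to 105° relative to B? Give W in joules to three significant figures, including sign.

m = NIA = NIπa² = 249·(2.50×10⁻⁴)·π·(0.00690)² = 9.311×10⁻⁶ A·m².
W_ext = ΔU = −mB cosθ₂ + mB cosθ₁ = mB(cosθ₁ − cosθ₂).
W = (9.311×10⁻⁶)(0.0202)·(cos30° − cos105°) = (1.881×10⁻⁷)·(+1.1248) = 2.116×10⁻⁷ J.

W ≈ 2.12×10⁻⁷ J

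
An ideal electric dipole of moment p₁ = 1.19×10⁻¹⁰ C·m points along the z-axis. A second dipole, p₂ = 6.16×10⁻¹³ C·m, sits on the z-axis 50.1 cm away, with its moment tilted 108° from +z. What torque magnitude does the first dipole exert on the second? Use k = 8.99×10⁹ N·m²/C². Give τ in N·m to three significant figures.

The second dipole sits on the axis of the first, so the field there is axial: E₁ = 2kp₁/r³ along +z.
E₁ = 2(8.99×10⁹)(1.19×10⁻¹⁰)/(0.501)³ = 17.01 N/C.
Torque on the second dipole: τ = p₂ E₁ sinθ.
τ = (6.16×10⁻¹³)(17.01)·sin108° = 9.968×10⁻¹² N·m.

τ ≈ 9.97×10⁻¹² N·m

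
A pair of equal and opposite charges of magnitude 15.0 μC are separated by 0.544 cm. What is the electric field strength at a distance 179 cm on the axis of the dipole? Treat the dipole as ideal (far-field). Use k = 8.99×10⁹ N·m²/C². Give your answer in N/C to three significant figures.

E ≈ 256 N/C

Dipole moment p = qd = (1.50×10⁻⁵ C)(0.00544 m) = 8.16×10⁻⁸ C·m.
On the dipole axis E = 2kp/r³.
E = 2·(8.99×10⁹)(8.16×10⁻⁸) / (1.79)³ = 255.8 N/C.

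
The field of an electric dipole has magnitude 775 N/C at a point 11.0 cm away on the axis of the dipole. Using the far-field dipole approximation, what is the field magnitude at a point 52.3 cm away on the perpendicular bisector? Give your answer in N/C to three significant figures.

Dipole fields scale as 1/r³ in the far field.
The axial field is twice the equatorial field at the same r, so the geometry factor is 1/2.
E₂ = E₁ · (1/2) · (r₁/r₂)³ = 775 · 0.5 · (11.0/52.3)³.
(r₁/r₂)³ = (0.2103)³ = 0.009304.
E₂ ≈ 3.605 N/C.

E ≈ 3.61 N/C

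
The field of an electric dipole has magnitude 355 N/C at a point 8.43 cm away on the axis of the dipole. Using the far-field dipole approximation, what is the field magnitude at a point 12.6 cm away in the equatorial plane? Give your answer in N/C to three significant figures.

Dipole fields scale as 1/r³ in the far field.
The axial field is twice the equatorial field at the same r, so the geometry factor is 1/2.
E₂ = E₁ · (1/2) · (r₁/r₂)³ = 355 · 0.5 · (8.43/12.6)³.
(r₁/r₂)³ = (0.669)³ = 0.2995.
E₂ ≈ 53.16 N/C.

E ≈ 53.2 N/C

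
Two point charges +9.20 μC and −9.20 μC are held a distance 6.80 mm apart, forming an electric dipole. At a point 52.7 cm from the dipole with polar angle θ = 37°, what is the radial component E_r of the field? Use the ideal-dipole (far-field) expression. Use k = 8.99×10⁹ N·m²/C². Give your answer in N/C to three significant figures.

Dipole moment p = qd = (9.20×10⁻⁶ C)(0.00680 m) = 6.256×10⁻⁸ C·m.
For a dipole, E_r = (2kp cosθ)/r³.
kp/r³ = (8.99×10⁹)(6.256×10⁻⁸)/(0.527)³ = 3843 N/C.
E_r = 2·3843·cos37° = 6138 N/C.

E_r ≈ 6140 N/C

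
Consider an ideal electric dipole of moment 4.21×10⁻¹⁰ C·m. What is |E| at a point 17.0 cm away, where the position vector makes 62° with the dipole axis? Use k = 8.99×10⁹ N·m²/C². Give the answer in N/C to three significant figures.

At angle θ the dipole field magnitude is E = (kp/r³)·√(1 + 3cos²θ).
kp/r³ = (8.99×10⁹)(4.21×10⁻¹⁰) / (0.170)³ = 770.4 N/C.
√(1 + 3cos²62°) = √(1 + 3·0.2204) = √1.6612 ≈ 1.2889.
E ≈ 770.4 × 1.289 = 992.9 N/C.

E ≈ 993 N/C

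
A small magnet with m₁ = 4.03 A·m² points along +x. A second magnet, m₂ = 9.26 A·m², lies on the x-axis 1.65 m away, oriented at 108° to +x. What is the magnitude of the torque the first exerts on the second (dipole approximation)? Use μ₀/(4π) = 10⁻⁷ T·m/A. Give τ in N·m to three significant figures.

Dipole B is on the axis of dipole A, so B₁ there is axial: B₁ = (μ₀/4π)·2m₁/r³ along +x.
B₁ = 2(10⁻⁷)(4.03)/(1.65)³ = 1.794×10⁻⁷ T.
τ = m₂ B₁ sinθ.
τ = (9.26)(1.794×10⁻⁷)·sin108° = 1.580×10⁻⁶ N·m.

τ ≈ 1.58×10⁻⁶ N·m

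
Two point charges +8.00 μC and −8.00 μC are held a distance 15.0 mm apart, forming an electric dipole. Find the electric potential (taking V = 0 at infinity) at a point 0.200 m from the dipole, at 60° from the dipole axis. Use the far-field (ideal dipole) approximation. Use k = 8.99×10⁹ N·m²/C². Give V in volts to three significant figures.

V ≈ 1.35×10⁴ V

Dipole moment p = qd = (8.00×10⁻⁶ C)(0.0150 m) = 1.20×10⁻⁷ C·m.
The dipole potential is V = kp cosθ / r².
V = (8.99×10⁹)(1.20×10⁻⁷)·cos60° / (0.200)² = 1.348×10⁴ V.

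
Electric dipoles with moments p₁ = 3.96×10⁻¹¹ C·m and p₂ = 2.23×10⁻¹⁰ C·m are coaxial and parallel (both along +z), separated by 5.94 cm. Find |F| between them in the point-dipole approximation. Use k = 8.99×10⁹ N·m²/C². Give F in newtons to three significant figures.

F ≈ 3.83×10⁻⁵ N

On-axis field of dipole 1 at distance r: E = 2kp₁/r³. Force on dipole 2 is F = p₂·dE/dr (gradient along axis).
dE/dr = −6kp₁/r⁴, so |F| = 6kp₁p₂/r⁴ (attractive for aligned moments).
F = 6(8.99×10⁹)(3.96×10⁻¹¹)(2.23×10⁻¹⁰)/(0.0594)⁴ = 3.826×10⁻⁵ N.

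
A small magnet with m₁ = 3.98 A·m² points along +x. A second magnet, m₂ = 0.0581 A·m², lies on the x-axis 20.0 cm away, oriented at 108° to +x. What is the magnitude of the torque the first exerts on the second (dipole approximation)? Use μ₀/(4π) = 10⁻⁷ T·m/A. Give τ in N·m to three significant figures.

Dipole B is on the axis of dipole A, so B₁ there is axial: B₁ = (μ₀/4π)·2m₁/r³ along +x.
B₁ = 2(10⁻⁷)(3.98)/(0.200)³ = 9.950×10⁻⁵ T.
τ = m₂ B₁ sinθ.
τ = (0.0581)(9.950×10⁻⁵)·sin108° = 5.498×10⁻⁶ N·m.

τ ≈ 5.50×10⁻⁶ N·m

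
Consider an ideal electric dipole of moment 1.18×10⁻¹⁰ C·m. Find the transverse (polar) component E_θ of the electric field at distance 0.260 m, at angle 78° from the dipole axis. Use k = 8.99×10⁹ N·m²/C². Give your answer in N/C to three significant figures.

E_θ ≈ 59.0 N/C

For a dipole, E_θ = (kp sinθ)/r³.
kp/r³ = (8.99×10⁹)(1.18×10⁻¹⁰)/(0.260)³ = 60.36 N/C.
E_θ = 60.36·sin78° = 59.04 N/C.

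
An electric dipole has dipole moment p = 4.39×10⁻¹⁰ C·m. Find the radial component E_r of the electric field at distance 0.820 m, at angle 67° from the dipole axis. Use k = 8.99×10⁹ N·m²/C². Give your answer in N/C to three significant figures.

For a dipole, E_r = (2kp cosθ)/r³.
kp/r³ = (8.99×10⁹)(4.39×10⁻¹⁰)/(0.820)³ = 7.158 N/C.
E_r = 2·7.158·cos67° = 5.594 N/C.

E_r ≈ 5.59 N/C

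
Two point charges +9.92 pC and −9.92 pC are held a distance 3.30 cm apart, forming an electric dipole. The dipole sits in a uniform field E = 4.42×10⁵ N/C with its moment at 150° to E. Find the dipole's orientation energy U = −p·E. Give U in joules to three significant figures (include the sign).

U ≈ 1.25×10⁻⁷ J

Dipole moment p = qd = (9.92×10⁻¹² C)(0.0330 m) = 3.274×10⁻¹³ C·m.
U = −p·E = −pE cosθ.
U = −(3.274×10⁻¹³)(4.42×10⁵)·cos150° = 1.253×10⁻⁷ J.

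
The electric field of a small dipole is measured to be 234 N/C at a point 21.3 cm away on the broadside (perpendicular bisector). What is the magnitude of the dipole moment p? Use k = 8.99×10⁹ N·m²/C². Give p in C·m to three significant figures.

p ≈ 2.52×10⁻¹⁰ C·m

In the equatorial plane E = kp/r³, so p = Er³/(k).
p = (234)·(0.213)³ / (8.99×10⁹) = 2.515×10⁻¹⁰ C·m.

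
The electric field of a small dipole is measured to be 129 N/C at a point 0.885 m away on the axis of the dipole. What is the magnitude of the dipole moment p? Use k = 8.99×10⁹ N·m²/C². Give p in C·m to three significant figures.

p ≈ 4.97×10⁻⁹ C·m

On axis E = 2kp/r³, so p = Er³/(2k).
p = (129)·(0.885)³ / (2·8.99×10⁹) = 4.973×10⁻⁹ C·m.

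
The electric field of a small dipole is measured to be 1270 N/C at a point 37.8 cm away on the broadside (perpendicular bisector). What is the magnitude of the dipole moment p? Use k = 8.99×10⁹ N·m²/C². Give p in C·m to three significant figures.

In the equatorial plane E = kp/r³, so p = Er³/(k).
p = (1270)·(0.378)³ / (8.99×10⁹) = 7.630×10⁻⁹ C·m.

p ≈ 7.63×10⁻⁹ C·m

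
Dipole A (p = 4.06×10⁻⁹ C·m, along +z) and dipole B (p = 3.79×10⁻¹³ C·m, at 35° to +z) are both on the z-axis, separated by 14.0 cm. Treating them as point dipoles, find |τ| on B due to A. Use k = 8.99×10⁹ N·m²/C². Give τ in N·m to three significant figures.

τ ≈ 5.78×10⁻⁹ N·m

The second dipole sits on the axis of the first, so the field there is axial: E₁ = 2kp₁/r³ along +z.
E₁ = 2(8.99×10⁹)(4.06×10⁻⁹)/(0.140)³ = 2.660×10⁴ N/C.
Torque on the second dipole: τ = p₂ E₁ sinθ.
τ = (3.79×10⁻¹³)(2.660×10⁴)·sin35° = 5.783×10⁻⁹ N·m.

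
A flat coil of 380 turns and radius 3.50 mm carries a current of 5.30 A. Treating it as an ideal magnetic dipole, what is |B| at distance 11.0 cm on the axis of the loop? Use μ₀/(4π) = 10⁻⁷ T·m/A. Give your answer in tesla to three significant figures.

m = NIA = NIπa² = 380·(5.30)·π·(0.00350)² = 0.07751 A·m².
On axis B = (μ₀/4π)·2m/r³.
B = 2·(10⁻⁷)·(0.07751) / (0.110)³ = 1.165×10⁻⁵ T.

B ≈ 1.16×10⁻⁵ T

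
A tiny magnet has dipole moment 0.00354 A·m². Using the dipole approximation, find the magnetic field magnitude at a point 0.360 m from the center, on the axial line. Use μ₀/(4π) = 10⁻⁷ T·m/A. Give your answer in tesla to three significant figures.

B ≈ 1.52×10⁻⁸ T

On axis B = (μ₀/4π)·2m/r³.
B = 2·(10⁻⁷)·(0.00354) / (0.360)³ = 1.517×10⁻⁸ T.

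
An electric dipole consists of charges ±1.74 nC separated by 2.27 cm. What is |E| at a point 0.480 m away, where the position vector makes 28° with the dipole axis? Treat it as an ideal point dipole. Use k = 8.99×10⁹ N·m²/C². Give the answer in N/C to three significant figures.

E ≈ 5.87 N/C

Dipole moment p = qd = (1.74×10⁻⁹ C)(0.0227 m) = 3.95×10⁻¹¹ C·m.
At angle θ the dipole field magnitude is E = (kp/r³)·√(1 + 3cos²θ).
kp/r³ = (8.99×10⁹)(3.95×10⁻¹¹) / (0.480)³ = 3.211 N/C.
√(1 + 3cos²28°) = √(1 + 3·0.7796) = √3.3388 ≈ 1.8272.
E ≈ 3.211 × 1.827 = 5.867 N/C.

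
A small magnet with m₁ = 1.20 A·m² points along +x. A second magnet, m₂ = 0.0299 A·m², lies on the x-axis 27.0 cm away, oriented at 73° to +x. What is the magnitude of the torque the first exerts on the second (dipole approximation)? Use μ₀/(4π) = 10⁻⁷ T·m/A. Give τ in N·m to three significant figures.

Dipole B is on the axis of dipole A, so B₁ there is axial: B₁ = (μ₀/4π)·2m₁/r³ along +x.
B₁ = 2(10⁻⁷)(1.20)/(0.270)³ = 1.219×10⁻⁵ T.
τ = m₂ B₁ sinθ.
τ = (0.0299)(1.219×10⁻⁵)·sin73° = 3.486×10⁻⁷ N·m.

τ ≈ 3.49×10⁻⁷ N·m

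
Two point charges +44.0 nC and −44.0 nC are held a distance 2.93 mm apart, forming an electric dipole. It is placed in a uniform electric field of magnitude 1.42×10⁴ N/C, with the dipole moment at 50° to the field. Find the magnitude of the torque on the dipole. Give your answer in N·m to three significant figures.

τ ≈ 1.40×10⁻⁶ N·m

Dipole moment p = qd = (4.40×10⁻⁸ C)(0.00293 m) = 1.289×10⁻¹⁰ C·m.
Torque on an electric dipole: τ = pE sinθ.
τ = (1.289×10⁻¹⁰)(1.42×10⁴)·sin50° = 1.402×10⁻⁶ N·m.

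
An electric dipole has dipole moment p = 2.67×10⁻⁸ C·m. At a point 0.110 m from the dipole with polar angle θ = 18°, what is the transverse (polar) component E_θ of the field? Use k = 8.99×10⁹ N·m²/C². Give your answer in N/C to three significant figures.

E_θ ≈ 5.57×10⁴ N/C

For a dipole, E_θ = (kp sinθ)/r³.
kp/r³ = (8.99×10⁹)(2.67×10⁻⁸)/(0.110)³ = 1.803×10⁵ N/C.
E_θ = 1.803×10⁵·sin18° = 5.573×10⁴ N/C.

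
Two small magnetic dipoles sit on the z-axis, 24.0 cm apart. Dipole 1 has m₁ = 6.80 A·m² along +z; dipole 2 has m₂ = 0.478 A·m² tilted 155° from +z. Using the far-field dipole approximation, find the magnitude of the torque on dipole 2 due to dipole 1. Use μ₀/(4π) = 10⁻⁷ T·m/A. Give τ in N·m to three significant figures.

Dipole B is on the axis of dipole A, so B₁ there is axial: B₁ = (μ₀/4π)·2m₁/r³ along +z.
B₁ = 2(10⁻⁷)(6.80)/(0.240)³ = 9.838×10⁻⁵ T.
τ = m₂ B₁ sinθ.
τ = (0.478)(9.838×10⁻⁵)·sin155° = 1.987×10⁻⁵ N·m.

τ ≈ 1.99×10⁻⁵ N·m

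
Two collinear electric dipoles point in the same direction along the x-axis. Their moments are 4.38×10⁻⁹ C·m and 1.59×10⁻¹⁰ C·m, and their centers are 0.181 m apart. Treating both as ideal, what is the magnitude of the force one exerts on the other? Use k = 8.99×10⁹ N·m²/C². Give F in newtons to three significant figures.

On-axis field of dipole 1 at distance r: E = 2kp₁/r³. Force on dipole 2 is F = p₂·dE/dr (gradient along axis).
dE/dr = −6kp₁/r⁴, so |F| = 6kp₁p₂/r⁴ (attractive for aligned moments).
F = 6(8.99×10⁹)(4.38×10⁻⁹)(1.59×10⁻¹⁰)/(0.181)⁴ = 3.500×10⁻⁵ N.

F ≈ 3.50×10⁻⁵ N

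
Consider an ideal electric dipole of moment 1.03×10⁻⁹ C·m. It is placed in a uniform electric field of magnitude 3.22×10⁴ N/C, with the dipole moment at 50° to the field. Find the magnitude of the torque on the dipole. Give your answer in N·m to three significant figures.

Torque on an electric dipole: τ = pE sinθ.
τ = (1.03×10⁻⁹)(3.22×10⁴)·sin50° = 2.541×10⁻⁵ N·m.

τ ≈ 2.54×10⁻⁵ N·m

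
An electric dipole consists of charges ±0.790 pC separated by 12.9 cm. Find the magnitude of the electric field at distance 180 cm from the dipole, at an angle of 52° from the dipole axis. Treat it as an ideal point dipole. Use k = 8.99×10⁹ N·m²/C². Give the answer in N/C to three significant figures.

E ≈ 2.30×10⁻⁴ N/C

Dipole moment p = qd = (7.90×10⁻¹³ C)(0.129 m) = 1.019×10⁻¹³ C·m.
At angle θ the dipole field magnitude is E = (kp/r³)·√(1 + 3cos²θ).
kp/r³ = (8.99×10⁹)(1.019×10⁻¹³) / (1.80)³ = 1.571×10⁻⁴ N/C.
√(1 + 3cos²52°) = √(1 + 3·0.3790) = √2.1371 ≈ 1.4619.
E ≈ 1.571×10⁻⁴ × 1.462 = 2.296×10⁻⁴ N/C.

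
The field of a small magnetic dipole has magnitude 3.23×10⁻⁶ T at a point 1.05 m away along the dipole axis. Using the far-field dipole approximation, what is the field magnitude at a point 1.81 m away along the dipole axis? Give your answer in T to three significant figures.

B ≈ 6.31×10⁻⁷ T

Dipole fields scale as 1/r³ in the far field; the geometry is the same at both points.
B₂ = B₁ · (r₁/r₂)³ = 3.23×10⁻⁶ · (1.05/1.81)³.
(r₁/r₂)³ = (0.5801)³ = 0.1952.
B₂ ≈ 6.306×10⁻⁷ T.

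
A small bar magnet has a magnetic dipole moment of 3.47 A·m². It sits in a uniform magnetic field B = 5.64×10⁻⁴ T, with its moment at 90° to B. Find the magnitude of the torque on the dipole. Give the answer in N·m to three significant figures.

τ ≈ 0.00196 N·m

Torque on a magnetic dipole: τ = mB sinθ.
τ = (3.47)(5.64×10⁻⁴)·sin90° = 0.001957 N·m.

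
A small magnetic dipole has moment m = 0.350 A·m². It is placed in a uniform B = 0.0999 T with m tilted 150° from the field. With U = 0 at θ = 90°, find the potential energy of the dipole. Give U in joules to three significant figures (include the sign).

U = −m·B = −mB cosθ.
U = −(0.350)(0.0999)·cos150° = 0.03028 J.

U ≈ 0.0303 J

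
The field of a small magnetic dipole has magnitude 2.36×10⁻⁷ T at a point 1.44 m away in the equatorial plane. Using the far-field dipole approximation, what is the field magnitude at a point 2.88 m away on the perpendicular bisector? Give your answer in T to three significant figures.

Dipole fields scale as 1/r³ in the far field; the geometry is the same at both points.
B₂ = B₁ · (r₁/r₂)³ = 2.36×10⁻⁷ · (1.44/2.88)³.
(r₁/r₂)³ = (0.5)³ = 0.125.
B₂ ≈ 2.950×10⁻⁸ T.

B ≈ 2.95×10⁻⁸ T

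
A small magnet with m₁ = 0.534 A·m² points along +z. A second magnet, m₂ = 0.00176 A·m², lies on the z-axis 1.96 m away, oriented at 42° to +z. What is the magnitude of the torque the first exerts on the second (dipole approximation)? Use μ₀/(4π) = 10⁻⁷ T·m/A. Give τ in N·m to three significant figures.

Dipole B is on the axis of dipole A, so B₁ there is axial: B₁ = (μ₀/4π)·2m₁/r³ along +z.
B₁ = 2(10⁻⁷)(0.534)/(1.96)³ = 1.418×10⁻⁸ T.
τ = m₂ B₁ sinθ.
τ = (0.00176)(1.418×10⁻⁸)·sin42° = 1.670×10⁻¹¹ N·m.

τ ≈ 1.67×10⁻¹¹ N·m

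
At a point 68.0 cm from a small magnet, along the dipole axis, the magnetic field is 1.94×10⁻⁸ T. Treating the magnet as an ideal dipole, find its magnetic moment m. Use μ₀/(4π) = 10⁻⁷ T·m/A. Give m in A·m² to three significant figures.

m ≈ 0.0305 A·m²

On axis B = (μ₀/4π)·2m/r³, so m = Br³·4π/(μ₀·2).
m = (1.94×10⁻⁸)·(0.680)³ / (2·10⁻⁷) = 0.03050 A·m².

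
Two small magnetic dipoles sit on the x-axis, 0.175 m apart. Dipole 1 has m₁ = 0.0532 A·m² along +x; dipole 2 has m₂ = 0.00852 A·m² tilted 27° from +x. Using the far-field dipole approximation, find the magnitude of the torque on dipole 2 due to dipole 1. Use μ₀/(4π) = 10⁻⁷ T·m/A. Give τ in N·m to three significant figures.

Dipole B is on the axis of dipole A, so B₁ there is axial: B₁ = (μ₀/4π)·2m₁/r³ along +x.
B₁ = 2(10⁻⁷)(0.0532)/(0.175)³ = 1.985×10⁻⁶ T.
τ = m₂ B₁ sinθ.
τ = (0.00852)(1.985×10⁻⁶)·sin27° = 7.679×10⁻⁹ N·m.

τ ≈ 7.68×10⁻⁹ N·m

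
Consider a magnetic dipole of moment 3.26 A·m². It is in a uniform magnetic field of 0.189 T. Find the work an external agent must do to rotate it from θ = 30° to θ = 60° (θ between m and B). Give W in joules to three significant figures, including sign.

W_ext = ΔU = −mB cosθ₂ + mB cosθ₁ = mB(cosθ₁ − cosθ₂).
W = (3.26)(0.189)·(cos30° − cos60°) = (0.6161)·(+0.3660) = 0.2255 J.

W ≈ 0.226 J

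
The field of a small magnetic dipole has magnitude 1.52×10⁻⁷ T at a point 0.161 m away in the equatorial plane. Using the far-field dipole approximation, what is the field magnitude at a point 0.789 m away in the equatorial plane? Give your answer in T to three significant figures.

Dipole fields scale as 1/r³ in the far field; the geometry is the same at both points.
B₂ = B₁ · (r₁/r₂)³ = 1.52×10⁻⁷ · (0.161/0.789)³.
(r₁/r₂)³ = (0.2041)³ = 0.008497.
B₂ ≈ 1.291×10⁻⁹ T.

B ≈ 1.29×10⁻⁹ T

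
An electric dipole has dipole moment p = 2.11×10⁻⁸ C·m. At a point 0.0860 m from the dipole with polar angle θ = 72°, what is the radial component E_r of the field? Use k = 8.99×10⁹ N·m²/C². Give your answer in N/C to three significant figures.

For a dipole, E_r = (2kp cosθ)/r³.
kp/r³ = (8.99×10⁹)(2.11×10⁻⁸)/(0.0860)³ = 2.982×10⁵ N/C.
E_r = 2·2.982×10⁵·cos72° = 1.843×10⁵ N/C.

E_r ≈ 1.84×10⁵ N/C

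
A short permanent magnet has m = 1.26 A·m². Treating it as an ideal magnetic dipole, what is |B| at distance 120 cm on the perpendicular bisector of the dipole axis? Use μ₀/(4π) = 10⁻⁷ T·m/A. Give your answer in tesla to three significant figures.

B ≈ 7.29×10⁻⁸ T

In the equatorial plane B = (μ₀/4π)·m/r³ (half the axial value).
B = (10⁻⁷)·(1.26) / (1.20)³ = 7.292×10⁻⁸ T.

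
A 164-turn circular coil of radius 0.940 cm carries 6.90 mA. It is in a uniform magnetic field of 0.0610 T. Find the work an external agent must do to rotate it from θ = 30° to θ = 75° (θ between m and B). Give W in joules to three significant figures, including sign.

W ≈ 1.16×10⁻⁵ J

m = NIA = NIπa² = 164·(0.00690)·π·(0.00940)² = 3.141×10⁻⁴ A·m².
W_ext = ΔU = −mB cosθ₂ + mB cosθ₁ = mB(cosθ₁ − cosθ₂).
W = (3.141×10⁻⁴)(0.0610)·(cos30° − cos75°) = (1.916×10⁻⁵)·(+0.6072) = 1.163×10⁻⁵ J.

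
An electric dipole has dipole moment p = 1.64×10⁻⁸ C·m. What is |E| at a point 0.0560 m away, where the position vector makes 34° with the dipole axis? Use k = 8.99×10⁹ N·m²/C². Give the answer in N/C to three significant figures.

E ≈ 1.47×10⁶ N/C

At angle θ the dipole field magnitude is E = (kp/r³)·√(1 + 3cos²θ).
kp/r³ = (8.99×10⁹)(1.64×10⁻⁸) / (0.0560)³ = 8.395×10⁵ N/C.
√(1 + 3cos²34°) = √(1 + 3·0.6873) = √3.0619 ≈ 1.7498.
E ≈ 8.395×10⁵ × 1.750 = 1.469×10⁶ N/C.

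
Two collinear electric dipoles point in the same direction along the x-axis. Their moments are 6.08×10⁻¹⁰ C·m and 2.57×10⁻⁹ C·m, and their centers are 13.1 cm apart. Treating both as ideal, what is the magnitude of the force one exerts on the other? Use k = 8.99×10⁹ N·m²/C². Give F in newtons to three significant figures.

On-axis field of dipole 1 at distance r: E = 2kp₁/r³. Force on dipole 2 is F = p₂·dE/dr (gradient along axis).
dE/dr = −6kp₁/r⁴, so |F| = 6kp₁p₂/r⁴ (attractive for aligned moments).
F = 6(8.99×10⁹)(6.08×10⁻¹⁰)(2.57×10⁻⁹)/(0.131)⁴ = 2.862×10⁻⁴ N.

F ≈ 2.86×10⁻⁴ N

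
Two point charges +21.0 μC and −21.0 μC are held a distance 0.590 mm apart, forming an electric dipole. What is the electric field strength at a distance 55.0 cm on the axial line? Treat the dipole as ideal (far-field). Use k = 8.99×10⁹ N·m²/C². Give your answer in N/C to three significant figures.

E ≈ 1340 N/C

Dipole moment p = qd = (2.10×10⁻⁵ C)(5.90×10⁻⁴ m) = 1.239×10⁻⁸ C·m.
On the dipole axis E = 2kp/r³.
E = 2·(8.99×10⁹)(1.239×10⁻⁸) / (0.550)³ = 1339 N/C.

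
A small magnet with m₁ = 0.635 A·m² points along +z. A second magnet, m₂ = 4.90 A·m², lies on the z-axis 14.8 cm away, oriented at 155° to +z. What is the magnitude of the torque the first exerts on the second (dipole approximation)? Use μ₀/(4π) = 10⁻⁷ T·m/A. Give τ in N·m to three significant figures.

τ ≈ 8.11×10⁻⁵ N·m

Dipole B is on the axis of dipole A, so B₁ there is axial: B₁ = (μ₀/4π)·2m₁/r³ along +z.
B₁ = 2(10⁻⁷)(0.635)/(0.148)³ = 3.918×10⁻⁵ T.
τ = m₂ B₁ sinθ.
τ = (4.90)(3.918×10⁻⁵)·sin155° = 8.113×10⁻⁵ N·m.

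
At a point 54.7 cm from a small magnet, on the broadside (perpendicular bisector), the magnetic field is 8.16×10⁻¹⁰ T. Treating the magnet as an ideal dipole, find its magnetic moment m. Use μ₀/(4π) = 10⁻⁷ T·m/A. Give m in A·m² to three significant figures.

In the equatorial plane B = (μ₀/4π)·m/r³, so m = Br³·4π/(μ₀).
m = (8.16×10⁻¹⁰)·(0.547)³ / (10⁻⁷) = 0.001336 A·m².

m ≈ 0.00134 A·m²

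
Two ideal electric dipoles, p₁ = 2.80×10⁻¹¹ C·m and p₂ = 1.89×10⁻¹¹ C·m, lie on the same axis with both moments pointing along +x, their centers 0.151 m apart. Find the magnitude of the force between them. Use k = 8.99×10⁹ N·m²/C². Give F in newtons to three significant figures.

F ≈ 5.49×10⁻⁸ N

On-axis field of dipole 1 at distance r: E = 2kp₁/r³. Force on dipole 2 is F = p₂·dE/dr (gradient along axis).
dE/dr = −6kp₁/r⁴, so |F| = 6kp₁p₂/r⁴ (attractive for aligned moments).
F = 6(8.99×10⁹)(2.80×10⁻¹¹)(1.89×10⁻¹¹)/(0.151)⁴ = 5.491×10⁻⁸ N.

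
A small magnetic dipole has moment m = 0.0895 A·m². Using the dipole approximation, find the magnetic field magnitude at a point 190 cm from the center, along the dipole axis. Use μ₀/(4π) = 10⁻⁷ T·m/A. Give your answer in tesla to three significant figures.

On axis B = (μ₀/4π)·2m/r³.
B = 2·(10⁻⁷)·(0.0895) / (1.90)³ = 2.610×10⁻⁹ T.

B ≈ 2.61×10⁻⁹ T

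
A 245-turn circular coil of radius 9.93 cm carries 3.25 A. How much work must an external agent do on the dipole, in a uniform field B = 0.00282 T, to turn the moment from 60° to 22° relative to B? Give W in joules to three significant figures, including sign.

W ≈ -0.0297 J

m = NIA = NIπa² = 245·(3.25)·π·(0.0993)² = 24.67 A·m².
W_ext = ΔU = −mB cosθ₂ + mB cosθ₁ = mB(cosθ₁ − cosθ₂).
W = (24.67)(0.00282)·(cos60° − cos22°) = (0.06957)·(-0.4272) = -0.02972 J.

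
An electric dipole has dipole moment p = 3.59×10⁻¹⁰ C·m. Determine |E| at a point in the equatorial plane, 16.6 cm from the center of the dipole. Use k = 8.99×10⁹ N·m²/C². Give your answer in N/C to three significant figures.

On the perpendicular bisector E = kp/r³ (half the axial value at the same distance).
E = (8.99×10⁹)(3.59×10⁻¹⁰) / (0.166)³ = 705.6 N/C.

E ≈ 706 N/C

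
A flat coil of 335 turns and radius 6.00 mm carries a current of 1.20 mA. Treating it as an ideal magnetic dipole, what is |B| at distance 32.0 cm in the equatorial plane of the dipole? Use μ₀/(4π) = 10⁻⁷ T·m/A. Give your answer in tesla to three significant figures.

m = NIA = NIπa² = 335·(0.00120)·π·(0.00600)² = 4.547×10⁻⁵ A·m².
In the equatorial plane B = (μ₀/4π)·m/r³ (half the axial value).
B = (10⁻⁷)·(4.547×10⁻⁵) / (0.320)³ = 1.388×10⁻¹⁰ T.

B ≈ 1.39×10⁻¹⁰ T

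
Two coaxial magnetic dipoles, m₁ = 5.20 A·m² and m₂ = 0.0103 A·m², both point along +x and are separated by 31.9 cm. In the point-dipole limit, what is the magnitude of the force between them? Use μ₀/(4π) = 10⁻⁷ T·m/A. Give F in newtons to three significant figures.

On-axis B of dipole 1: B = (μ₀/4π)·2m₁/r³. Force on dipole 2: F = m₂·dB/dr.
dB/dr = −(μ₀/4π)·6m₁/r⁴, so |F| = (μ₀/4π)·6m₁m₂/r⁴.
F = 6(10⁻⁷)(5.20)(0.0103)/(0.319)⁴ = 3.103×10⁻⁶ N.

F ≈ 3.10×10⁻⁶ N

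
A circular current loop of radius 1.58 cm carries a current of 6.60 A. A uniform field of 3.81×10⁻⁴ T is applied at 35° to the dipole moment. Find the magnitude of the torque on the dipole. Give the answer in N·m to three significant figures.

τ ≈ 1.13×10⁻⁶ N·m

Magnetic moment m = IA = Iπa² = (6.60)·π·(0.0158)² = 0.005176 A·m².
Torque on a magnetic dipole: τ = mB sinθ.
τ = (0.005176)(3.81×10⁻⁴)·sin35° = 1.131×10⁻⁶ N·m.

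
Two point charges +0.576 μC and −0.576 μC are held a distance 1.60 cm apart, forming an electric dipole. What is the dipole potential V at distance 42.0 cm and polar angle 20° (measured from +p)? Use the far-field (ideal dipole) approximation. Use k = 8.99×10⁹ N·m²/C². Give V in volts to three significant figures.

V ≈ 441 V

Dipole moment p = qd = (5.76×10⁻⁷ C)(0.0160 m) = 9.216×10⁻⁹ C·m.
The dipole potential is V = kp cosθ / r².
V = (8.99×10⁹)(9.216×10⁻⁹)·cos20° / (0.420)² = 441.4 V.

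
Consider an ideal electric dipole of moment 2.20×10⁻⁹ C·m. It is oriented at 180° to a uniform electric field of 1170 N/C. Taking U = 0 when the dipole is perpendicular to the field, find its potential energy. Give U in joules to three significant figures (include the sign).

U = −p·E = −pE cosθ.
U = −(2.20×10⁻⁹)(1170)·cos180° = 2.574×10⁻⁶ J.

U ≈ 2.57×10⁻⁶ J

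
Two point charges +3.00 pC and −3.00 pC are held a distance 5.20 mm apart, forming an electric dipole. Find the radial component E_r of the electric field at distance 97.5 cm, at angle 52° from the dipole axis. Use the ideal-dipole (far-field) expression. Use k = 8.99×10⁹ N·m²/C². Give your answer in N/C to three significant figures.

Dipole moment p = qd = (3.00×10⁻¹² C)(0.00520 m) = 1.56×10⁻¹⁴ C·m.
For a dipole, E_r = (2kp cosθ)/r³.
kp/r³ = (8.99×10⁹)(1.56×10⁻¹⁴)/(0.975)³ = 1.513×10⁻⁴ N/C.
E_r = 2·1.513×10⁻⁴·cos52° = 1.863×10⁻⁴ N/C.

E_r ≈ 1.86×10⁻⁴ N/C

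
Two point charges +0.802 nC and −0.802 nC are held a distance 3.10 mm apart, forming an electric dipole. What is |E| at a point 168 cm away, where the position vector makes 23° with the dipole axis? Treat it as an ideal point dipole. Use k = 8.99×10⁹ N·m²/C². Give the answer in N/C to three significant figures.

E ≈ 0.00887 N/C

Dipole moment p = qd = (8.02×10⁻¹⁰ C)(0.00310 m) = 2.486×10⁻¹² C·m.
At angle θ the dipole field magnitude is E = (kp/r³)·√(1 + 3cos²θ).
kp/r³ = (8.99×10⁹)(2.486×10⁻¹²) / (1.68)³ = 0.004713 N/C.
√(1 + 3cos²23°) = √(1 + 3·0.8473) = √3.5420 ≈ 1.8820.
E ≈ 0.004713 × 1.882 = 0.008871 N/C.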